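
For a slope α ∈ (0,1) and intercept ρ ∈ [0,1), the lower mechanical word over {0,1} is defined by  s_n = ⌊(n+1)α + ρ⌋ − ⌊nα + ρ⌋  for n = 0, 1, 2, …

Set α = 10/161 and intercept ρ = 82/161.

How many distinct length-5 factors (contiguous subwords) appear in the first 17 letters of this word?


t_n = ⌊(n·10+82)/161⌋ for n = 0 … 17:
  n=0…9: ⌊82/161⌋=0 ⌊92/161⌋=0 ⌊102/161⌋=0 ⌊112/161⌋=0 ⌊122/161⌋=0 ⌊132/161⌋=0 ⌊142/161⌋=0 ⌊152/161⌋=0 ⌊162/161⌋=1 ⌊172/161⌋=1
  n=10…17: ⌊182/161⌋=1 ⌊192/161⌋=1 ⌊202/161⌋=1 ⌊212/161⌋=1 ⌊222/161⌋=1 ⌊232/161⌋=1 ⌊242/161⌋=1 ⌊252/161⌋=1
s_n = t_(n+1) − t_n for n = 0 … 16 gives
prefix = 00000001000000000
slide a length-5 window over [0..4] … [12..16] (13 windows); first occurrence of each distinct factor:
  [  0..  4] 00000
  [  3..  7] 00001
  [  4..  8] 00010
  [  5..  9] 00100
  [  6.. 10] 01000
  [  7.. 11] 10000
  (the other 7 windows repeat one of these)
distinct factors: {00000, 00001, 00010, 00100, 01000, 10000}
count = 6  (Sturmian bound for length 5 is 6)

6


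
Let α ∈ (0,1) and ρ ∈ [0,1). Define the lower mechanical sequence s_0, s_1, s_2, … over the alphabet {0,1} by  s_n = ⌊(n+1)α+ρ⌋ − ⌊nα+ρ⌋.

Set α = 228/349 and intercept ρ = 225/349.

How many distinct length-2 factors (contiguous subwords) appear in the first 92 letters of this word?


3

t_n = ⌊(n·228+225)/349⌋ for n = 0 … 92:
  n=0…9: ⌊225/349⌋=0 ⌊453/349⌋=1 ⌊681/349⌋=1 ⌊909/349⌋=2 ⌊1137/349⌋=3 ⌊1365/349⌋=3 ⌊1593/349⌋=4 ⌊1821/349⌋=5 ⌊2049/349⌋=5 ⌊2277/349⌋=6
  n=10…19: ⌊2505/349⌋=7 ⌊2733/349⌋=7 ⌊2961/349⌋=8 ⌊3189/349⌋=9 ⌊3417/349⌋=9 ⌊3645/349⌋=10 ⌊3873/349⌋=11 ⌊4101/349⌋=11 ⌊4329/349⌋=12 ⌊4557/349⌋=13
  n=20…29: ⌊4785/349⌋=13 ⌊5013/349⌋=14 ⌊5241/349⌋=15 ⌊5469/349⌋=15 ⌊5697/349⌋=16 ⌊5925/349⌋=16 ⌊6153/349⌋=17 ⌊6381/349⌋=18 ⌊6609/349⌋=18 ⌊6837/349⌋=19
  n=30…39: ⌊7065/349⌋=20 ⌊7293/349⌋=20 ⌊7521/349⌋=21 ⌊7749/349⌋=22 ⌊7977/349⌋=22 ⌊8205/349⌋=23 ⌊8433/349⌋=24 ⌊8661/349⌋=24 ⌊8889/349⌋=25 ⌊9117/349⌋=26
  n=40…49: ⌊9345/349⌋=26 ⌊9573/349⌋=27 ⌊9801/349⌋=28 ⌊10029/349⌋=28 ⌊10257/349⌋=29 ⌊10485/349⌋=30 ⌊10713/349⌋=30 ⌊10941/349⌋=31 ⌊11169/349⌋=32 ⌊11397/349⌋=32
  n=50…59: ⌊11625/349⌋=33 ⌊11853/349⌋=33 ⌊12081/349⌋=34 ⌊12309/349⌋=35 ⌊12537/349⌋=35 ⌊12765/349⌋=36 ⌊12993/349⌋=37 ⌊13221/349⌋=37 ⌊13449/349⌋=38 ⌊13677/349⌋=39
  n=60…69: ⌊13905/349⌋=39 ⌊14133/349⌋=40 ⌊14361/349⌋=41 ⌊14589/349⌋=41 ⌊14817/349⌋=42 ⌊15045/349⌋=43 ⌊15273/349⌋=43 ⌊15501/349⌋=44 ⌊15729/349⌋=45 ⌊15957/349⌋=45
  n=70…79: ⌊16185/349⌋=46 ⌊16413/349⌋=47 ⌊16641/349⌋=47 ⌊16869/349⌋=48 ⌊17097/349⌋=48 ⌊17325/349⌋=49 ⌊17553/349⌋=50 ⌊17781/349⌋=50 ⌊18009/349⌋=51 ⌊18237/349⌋=52
  n=80…89: ⌊18465/349⌋=52 ⌊18693/349⌋=53 ⌊18921/349⌋=54 ⌊19149/349⌋=54 ⌊19377/349⌋=55 ⌊19605/349⌋=56 ⌊19833/349⌋=56 ⌊20061/349⌋=57 ⌊20289/349⌋=58 ⌊20517/349⌋=58
  n=90…92: ⌊20745/349⌋=59 ⌊20973/349⌋=60 ⌊21201/349⌋=60
s_n = t_(n+1) − t_n for n = 0 … 91 gives
prefix = 10110110110110110110110101101101101101101101101101011011011011011011011010110110110110110110
slide a length-2 window over [0..1] … [90..91] (91 windows); first occurrence of each distinct factor:
  [  0..  1] 10
  [  1..  2] 01
  [  2..  3] 11
  (the other 88 windows repeat one of these)
distinct factors: {01, 10, 11}
count = 3  (Sturmian bound for length 2 is 3)


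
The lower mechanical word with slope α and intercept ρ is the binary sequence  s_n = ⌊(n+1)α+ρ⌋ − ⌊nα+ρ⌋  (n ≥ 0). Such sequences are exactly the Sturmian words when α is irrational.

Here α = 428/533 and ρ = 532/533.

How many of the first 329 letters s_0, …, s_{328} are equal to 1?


265

#1s = Σ_{n=0}^{328} s_n = Σ_{n=0}^{328} (⌊(n+1)α+ρ⌋ − ⌊nα+ρ⌋)
the sum telescopes: every ⌊nα+ρ⌋ with 0 < n < 329 appears once with + and once with −, leaving ⌊329α+ρ⌋ − ⌊0·α+ρ⌋
329α + ρ = (329·428 + 532) / 533 = 141344/533
ρ = 532/533
⌊141344/533⌋ = 265,  ⌊532/533⌋ = 0
#1s = 265 − 0 = 265


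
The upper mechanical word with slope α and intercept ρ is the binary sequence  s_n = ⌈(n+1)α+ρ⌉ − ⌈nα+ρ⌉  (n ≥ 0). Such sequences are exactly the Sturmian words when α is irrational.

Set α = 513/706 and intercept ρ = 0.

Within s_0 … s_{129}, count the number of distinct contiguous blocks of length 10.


t_n = ⌈(n·513)/706⌉ for n = 0 … 130:
  n=0…9: ⌈0/706⌉=0 ⌈513/706⌉=1 ⌈1026/706⌉=2 ⌈1539/706⌉=3 ⌈2052/706⌉=3 ⌈2565/706⌉=4 ⌈3078/706⌉=5 ⌈3591/706⌉=6 ⌈4104/706⌉=6 ⌈4617/706⌉=7
  n=10…19: ⌈5130/706⌉=8 ⌈5643/706⌉=8 ⌈6156/706⌉=9 ⌈6669/706⌉=10 ⌈7182/706⌉=11 ⌈7695/706⌉=11 ⌈8208/706⌉=12 ⌈8721/706⌉=13 ⌈9234/706⌉=14 ⌈9747/706⌉=14
  n=20…29: ⌈10260/706⌉=15 ⌈10773/706⌉=16 ⌈11286/706⌉=16 ⌈11799/706⌉=17 ⌈12312/706⌉=18 ⌈12825/706⌉=19 ⌈13338/706⌉=19 ⌈13851/706⌉=20 ⌈14364/706⌉=21 ⌈14877/706⌉=22
  n=30…39: ⌈15390/706⌉=22 ⌈15903/706⌉=23 ⌈16416/706⌉=24 ⌈16929/706⌉=24 ⌈17442/706⌉=25 ⌈17955/706⌉=26 ⌈18468/706⌉=27 ⌈18981/706⌉=27 ⌈19494/706⌉=28 ⌈20007/706⌉=29
  n=40…49: ⌈20520/706⌉=30 ⌈21033/706⌉=30 ⌈21546/706⌉=31 ⌈22059/706⌉=32 ⌈22572/706⌉=32 ⌈23085/706⌉=33 ⌈23598/706⌉=34 ⌈24111/706⌉=35 ⌈24624/706⌉=35 ⌈25137/706⌉=36
  n=50…59: ⌈25650/706⌉=37 ⌈26163/706⌉=38 ⌈26676/706⌉=38 ⌈27189/706⌉=39 ⌈27702/706⌉=40 ⌈28215/706⌉=40 ⌈28728/706⌉=41 ⌈29241/706⌉=42 ⌈29754/706⌉=43 ⌈30267/706⌉=43
  n=60…69: ⌈30780/706⌉=44 ⌈31293/706⌉=45 ⌈31806/706⌉=46 ⌈32319/706⌉=46 ⌈32832/706⌉=47 ⌈33345/706⌉=48 ⌈33858/706⌉=48 ⌈34371/706⌉=49 ⌈34884/706⌉=50 ⌈35397/706⌉=51
  n=70…79: ⌈35910/706⌉=51 ⌈36423/706⌉=52 ⌈36936/706⌉=53 ⌈37449/706⌉=54 ⌈37962/706⌉=54 ⌈38475/706⌉=55 ⌈38988/706⌉=56 ⌈39501/706⌉=56 ⌈40014/706⌉=57 ⌈40527/706⌉=58
  n=80…89: ⌈41040/706⌉=59 ⌈41553/706⌉=59 ⌈42066/706⌉=60 ⌈42579/706⌉=61 ⌈43092/706⌉=62 ⌈43605/706⌉=62 ⌈44118/706⌉=63 ⌈44631/706⌉=64 ⌈45144/706⌉=64 ⌈45657/706⌉=65
  n=90…99: ⌈46170/706⌉=66 ⌈46683/706⌉=67 ⌈47196/706⌉=67 ⌈47709/706⌉=68 ⌈48222/706⌉=69 ⌈48735/706⌉=70 ⌈49248/706⌉=70 ⌈49761/706⌉=71 ⌈50274/706⌉=72 ⌈50787/706⌉=72
  n=100…109: ⌈51300/706⌉=73 ⌈51813/706⌉=74 ⌈52326/706⌉=75 ⌈52839/706⌉=75 ⌈53352/706⌉=76 ⌈53865/706⌉=77 ⌈54378/706⌉=78 ⌈54891/706⌉=78 ⌈55404/706⌉=79 ⌈55917/706⌉=80
  n=110…119: ⌈56430/706⌉=80 ⌈56943/706⌉=81 ⌈57456/706⌉=82 ⌈57969/706⌉=83 ⌈58482/706⌉=83 ⌈58995/706⌉=84 ⌈59508/706⌉=85 ⌈60021/706⌉=86 ⌈60534/706⌉=86 ⌈61047/706⌉=87
  n=120…129: ⌈61560/706⌉=88 ⌈62073/706⌉=88 ⌈62586/706⌉=89 ⌈63099/706⌉=90 ⌈63612/706⌉=91 ⌈64125/706⌉=91 ⌈64638/706⌉=92 ⌈65151/706⌉=93 ⌈65664/706⌉=94 ⌈66177/706⌉=94
  n=130: ⌈66690/706⌉=95
s_n = t_(n+1) − t_n for n = 0 … 129 gives
prefix = 1110111011011101110110111011101101110111011011101110110111011101101110111011011101110110111011101101110111011011101110110111011101
slide a length-10 window over [0..9] … [120..129] (121 windows); first occurrence of each distinct factor:
  [  0..  9] 1110111011
  [  1.. 10] 1101110110
  [  2.. 11] 1011101101
  [  3.. 12] 0111011011
  [  4.. 13] 1110110111
  [  5.. 14] 1101101110
  [  6.. 15] 1011011101
  [  7.. 16] 0110111011
  [  8.. 17] 1101110111
  [  9.. 18] 1011101110
  [ 10.. 19] 0111011101
  (the other 110 windows repeat one of these)
distinct factors: {0110111011, 0111011011, 0111011101, 1011011101, 1011101101, 1011101110, 1101101110, 1101110110, 1101110111, 1110110111, 1110111011}
count = 11  (Sturmian bound for length 10 is 11)

11


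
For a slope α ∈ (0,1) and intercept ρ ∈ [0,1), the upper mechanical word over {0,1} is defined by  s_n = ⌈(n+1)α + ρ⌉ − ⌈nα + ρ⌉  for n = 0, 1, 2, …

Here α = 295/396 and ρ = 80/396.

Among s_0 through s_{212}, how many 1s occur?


#1s = Σ_{n=0}^{212} s_n = Σ_{n=0}^{212} (⌈(n+1)α+ρ⌉ − ⌈nα+ρ⌉)
the sum telescopes: every ⌈nα+ρ⌉ with 0 < n < 213 appears once with + and once with −, leaving ⌈213α+ρ⌉ − ⌈0·α+ρ⌉
213α + ρ = (213·295 + 80) / 396 = 62915/396
ρ = 80/396
⌈62915/396⌉ = 159,  ⌈80/396⌉ = 1
#1s = 159 − 1 = 158

158


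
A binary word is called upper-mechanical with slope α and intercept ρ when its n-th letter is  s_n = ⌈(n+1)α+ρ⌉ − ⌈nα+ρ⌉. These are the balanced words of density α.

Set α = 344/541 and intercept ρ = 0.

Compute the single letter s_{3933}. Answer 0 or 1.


(n+1)α + ρ = (3934·344) / 541 = 1353296/541
nα + ρ     = (3933·344) / 541 = 1352952/541
⌈1353296/541⌉ = 2502,  ⌈1352952/541⌉ = 2501
s_{3933} = 2502 − 2501 = 1

1


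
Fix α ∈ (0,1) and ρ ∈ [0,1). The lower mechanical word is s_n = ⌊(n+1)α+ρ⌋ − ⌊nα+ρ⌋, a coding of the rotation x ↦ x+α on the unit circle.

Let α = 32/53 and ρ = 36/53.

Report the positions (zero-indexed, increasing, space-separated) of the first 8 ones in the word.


n=0: ⌊68/53⌋−⌊36/53⌋ = 1−0 = 1  ← one
n=1: ⌊100/53⌋−⌊68/53⌋ = 1−1 = 0
n=2: ⌊132/53⌋−⌊100/53⌋ = 2−1 = 1  ← one
n=3: ⌊164/53⌋−⌊132/53⌋ = 3−2 = 1  ← one
n=4: ⌊196/53⌋−⌊164/53⌋ = 3−3 = 0
n=5: ⌊228/53⌋−⌊196/53⌋ = 4−3 = 1  ← one
n=6: ⌊260/53⌋−⌊228/53⌋ = 4−4 = 0
n=7: ⌊292/53⌋−⌊260/53⌋ = 5−4 = 1  ← one
n=8: ⌊324/53⌋−⌊292/53⌋ = 6−5 = 1  ← one
n=9: ⌊356/53⌋−⌊324/53⌋ = 6−6 = 0
n=10: ⌊388/53⌋−⌊356/53⌋ = 7−6 = 1  ← one
n=11: ⌊420/53⌋−⌊388/53⌋ = 7−7 = 0
n=12: ⌊452/53⌋−⌊420/53⌋ = 8−7 = 1  ← one
positions of the first 8 ones: 0 2 3 5 7 8 10 12

0 2 3 5 7 8 10 12


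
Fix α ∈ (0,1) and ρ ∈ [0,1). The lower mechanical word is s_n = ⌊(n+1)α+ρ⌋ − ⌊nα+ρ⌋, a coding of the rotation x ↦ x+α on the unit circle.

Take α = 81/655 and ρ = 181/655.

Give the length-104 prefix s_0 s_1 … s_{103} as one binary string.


00000100000001000000001000000010000000100000001000000010000000100000001000000010000000100000001000000010

n=0: ⌊(1·81+181)/655⌋ − ⌊(0·81+181)/655⌋ = ⌊262/655⌋ − ⌊181/655⌋ = 0 − 0 = 0
n=1: ⌊(2·81+181)/655⌋ − ⌊(1·81+181)/655⌋ = ⌊343/655⌋ − ⌊262/655⌋ = 0 − 0 = 0
n=2: ⌊(3·81+181)/655⌋ − ⌊(2·81+181)/655⌋ = ⌊424/655⌋ − ⌊343/655⌋ = 0 − 0 = 0
n=3: ⌊(4·81+181)/655⌋ − ⌊(3·81+181)/655⌋ = ⌊505/655⌋ − ⌊424/655⌋ = 0 − 0 = 0
n=4: ⌊(5·81+181)/655⌋ − ⌊(4·81+181)/655⌋ = ⌊586/655⌋ − ⌊505/655⌋ = 0 − 0 = 0
n=5: ⌊(6·81+181)/655⌋ − ⌊(5·81+181)/655⌋ = ⌊667/655⌋ − ⌊586/655⌋ = 1 − 0 = 1
n=6: ⌊(7·81+181)/655⌋ − ⌊(6·81+181)/655⌋ = ⌊748/655⌋ − ⌊667/655⌋ = 1 − 1 = 0
n=7: ⌊(8·81+181)/655⌋ − ⌊(7·81+181)/655⌋ = ⌊829/655⌋ − ⌊748/655⌋ = 1 − 1 = 0
n=8: ⌊(9·81+181)/655⌋ − ⌊(8·81+181)/655⌋ = ⌊910/655⌋ − ⌊829/655⌋ = 1 − 1 = 0
n=9: ⌊(10·81+181)/655⌋ − ⌊(9·81+181)/655⌋ = ⌊991/655⌋ − ⌊910/655⌋ = 1 − 1 = 0
n=10: ⌊(11·81+181)/655⌋ − ⌊(10·81+181)/655⌋ = ⌊1072/655⌋ − ⌊991/655⌋ = 1 − 1 = 0
n=11: ⌊(12·81+181)/655⌋ − ⌊(11·81+181)/655⌋ = ⌊1153/655⌋ − ⌊1072/655⌋ = 1 − 1 = 0
n=12: ⌊(13·81+181)/655⌋ − ⌊(12·81+181)/655⌋ = ⌊1234/655⌋ − ⌊1153/655⌋ = 1 − 1 = 0
n=13: ⌊(14·81+181)/655⌋ − ⌊(13·81+181)/655⌋ = ⌊1315/655⌋ − ⌊1234/655⌋ = 2 − 1 = 1
n=14: ⌊(15·81+181)/655⌋ − ⌊(14·81+181)/655⌋ = ⌊1396/655⌋ − ⌊1315/655⌋ = 2 − 2 = 0
n=15: ⌊(16·81+181)/655⌋ − ⌊(15·81+181)/655⌋ = ⌊1477/655⌋ − ⌊1396/655⌋ = 2 − 2 = 0
n=16: ⌊(17·81+181)/655⌋ − ⌊(16·81+181)/655⌋ = ⌊1558/655⌋ − ⌊1477/655⌋ = 2 − 2 = 0
n=17: ⌊(18·81+181)/655⌋ − ⌊(17·81+181)/655⌋ = ⌊1639/655⌋ − ⌊1558/655⌋ = 2 − 2 = 0
n=18: ⌊(19·81+181)/655⌋ − ⌊(18·81+181)/655⌋ = ⌊1720/655⌋ − ⌊1639/655⌋ = 2 − 2 = 0
n=19: ⌊(20·81+181)/655⌋ − ⌊(19·81+181)/655⌋ = ⌊1801/655⌋ − ⌊1720/655⌋ = 2 − 2 = 0
n=20: ⌊(21·81+181)/655⌋ − ⌊(20·81+181)/655⌋ = ⌊1882/655⌋ − ⌊1801/655⌋ = 2 − 2 = 0
n=21: ⌊(22·81+181)/655⌋ − ⌊(21·81+181)/655⌋ = ⌊1963/655⌋ − ⌊1882/655⌋ = 2 − 2 = 0
n=22: ⌊(23·81+181)/655⌋ − ⌊(22·81+181)/655⌋ = ⌊2044/655⌋ − ⌊1963/655⌋ = 3 − 2 = 1
n=23: ⌊(24·81+181)/655⌋ − ⌊(23·81+181)/655⌋ = ⌊2125/655⌋ − ⌊2044/655⌋ = 3 − 3 = 0
n=24: ⌊(25·81+181)/655⌋ − ⌊(24·81+181)/655⌋ = ⌊2206/655⌋ − ⌊2125/655⌋ = 3 − 3 = 0
n=25: ⌊(26·81+181)/655⌋ − ⌊(25·81+181)/655⌋ = ⌊2287/655⌋ − ⌊2206/655⌋ = 3 − 3 = 0
n=26: ⌊(27·81+181)/655⌋ − ⌊(26·81+181)/655⌋ = ⌊2368/655⌋ − ⌊2287/655⌋ = 3 − 3 = 0
n=27: ⌊(28·81+181)/655⌋ − ⌊(27·81+181)/655⌋ = ⌊2449/655⌋ − ⌊2368/655⌋ = 3 − 3 = 0
n=28: ⌊(29·81+181)/655⌋ − ⌊(28·81+181)/655⌋ = ⌊2530/655⌋ − ⌊2449/655⌋ = 3 − 3 = 0
n=29: ⌊(30·81+181)/655⌋ − ⌊(29·81+181)/655⌋ = ⌊2611/655⌋ − ⌊2530/655⌋ = 3 − 3 = 0
n=30: ⌊(31·81+181)/655⌋ − ⌊(30·81+181)/655⌋ = ⌊2692/655⌋ − ⌊2611/655⌋ = 4 − 3 = 1
n=31: ⌊(32·81+181)/655⌋ − ⌊(31·81+181)/655⌋ = ⌊2773/655⌋ − ⌊2692/655⌋ = 4 − 4 = 0
n=32: ⌊(33·81+181)/655⌋ − ⌊(32·81+181)/655⌋ = ⌊2854/655⌋ − ⌊2773/655⌋ = 4 − 4 = 0
n=33: ⌊(34·81+181)/655⌋ − ⌊(33·81+181)/655⌋ = ⌊2935/655⌋ − ⌊2854/655⌋ = 4 − 4 = 0
n=34: ⌊(35·81+181)/655⌋ − ⌊(34·81+181)/655⌋ = ⌊3016/655⌋ − ⌊2935/655⌋ = 4 − 4 = 0
n=35: ⌊(36·81+181)/655⌋ − ⌊(35·81+181)/655⌋ = ⌊3097/655⌋ − ⌊3016/655⌋ = 4 − 4 = 0
n=36: ⌊(37·81+181)/655⌋ − ⌊(36·81+181)/655⌋ = ⌊3178/655⌋ − ⌊3097/655⌋ = 4 − 4 = 0
n=37: ⌊(38·81+181)/655⌋ − ⌊(37·81+181)/655⌋ = ⌊3259/655⌋ − ⌊3178/655⌋ = 4 − 4 = 0
n=38: ⌊(39·81+181)/655⌋ − ⌊(38·81+181)/655⌋ = ⌊3340/655⌋ − ⌊3259/655⌋ = 5 − 4 = 1
n=39: ⌊(40·81+181)/655⌋ − ⌊(39·81+181)/655⌋ = ⌊3421/655⌋ − ⌊3340/655⌋ = 5 − 5 = 0
n=40: ⌊(41·81+181)/655⌋ − ⌊(40·81+181)/655⌋ = ⌊3502/655⌋ − ⌊3421/655⌋ = 5 − 5 = 0
n=41: ⌊(42·81+181)/655⌋ − ⌊(41·81+181)/655⌋ = ⌊3583/655⌋ − ⌊3502/655⌋ = 5 − 5 = 0
n=42: ⌊(43·81+181)/655⌋ − ⌊(42·81+181)/655⌋ = ⌊3664/655⌋ − ⌊3583/655⌋ = 5 − 5 = 0
n=43: ⌊(44·81+181)/655⌋ − ⌊(43·81+181)/655⌋ = ⌊3745/655⌋ − ⌊3664/655⌋ = 5 − 5 = 0
n=44: ⌊(45·81+181)/655⌋ − ⌊(44·81+181)/655⌋ = ⌊3826/655⌋ − ⌊3745/655⌋ = 5 − 5 = 0
n=45: ⌊(46·81+181)/655⌋ − ⌊(45·81+181)/655⌋ = ⌊3907/655⌋ − ⌊3826/655⌋ = 5 − 5 = 0
n=46: ⌊(47·81+181)/655⌋ − ⌊(46·81+181)/655⌋ = ⌊3988/655⌋ − ⌊3907/655⌋ = 6 − 5 = 1
n=47: ⌊(48·81+181)/655⌋ − ⌊(47·81+181)/655⌋ = ⌊4069/655⌋ − ⌊3988/655⌋ = 6 − 6 = 0
n=48: ⌊(49·81+181)/655⌋ − ⌊(48·81+181)/655⌋ = ⌊4150/655⌋ − ⌊4069/655⌋ = 6 − 6 = 0
n=49: ⌊(50·81+181)/655⌋ − ⌊(49·81+181)/655⌋ = ⌊4231/655⌋ − ⌊4150/655⌋ = 6 − 6 = 0
n=50: ⌊(51·81+181)/655⌋ − ⌊(50·81+181)/655⌋ = ⌊4312/655⌋ − ⌊4231/655⌋ = 6 − 6 = 0
n=51: ⌊(52·81+181)/655⌋ − ⌊(51·81+181)/655⌋ = ⌊4393/655⌋ − ⌊4312/655⌋ = 6 − 6 = 0
n=52: ⌊(53·81+181)/655⌋ − ⌊(52·81+181)/655⌋ = ⌊4474/655⌋ − ⌊4393/655⌋ = 6 − 6 = 0
n=53: ⌊(54·81+181)/655⌋ − ⌊(53·81+181)/655⌋ = ⌊4555/655⌋ − ⌊4474/655⌋ = 6 − 6 = 0
n=54: ⌊(55·81+181)/655⌋ − ⌊(54·81+181)/655⌋ = ⌊4636/655⌋ − ⌊4555/655⌋ = 7 − 6 = 1
n=55: ⌊(56·81+181)/655⌋ − ⌊(55·81+181)/655⌋ = ⌊4717/655⌋ − ⌊4636/655⌋ = 7 − 7 = 0
n=56: ⌊(57·81+181)/655⌋ − ⌊(56·81+181)/655⌋ = ⌊4798/655⌋ − ⌊4717/655⌋ = 7 − 7 = 0
n=57: ⌊(58·81+181)/655⌋ − ⌊(57·81+181)/655⌋ = ⌊4879/655⌋ − ⌊4798/655⌋ = 7 − 7 = 0
n=58: ⌊(59·81+181)/655⌋ − ⌊(58·81+181)/655⌋ = ⌊4960/655⌋ − ⌊4879/655⌋ = 7 − 7 = 0
n=59: ⌊(60·81+181)/655⌋ − ⌊(59·81+181)/655⌋ = ⌊5041/655⌋ − ⌊4960/655⌋ = 7 − 7 = 0
n=60: ⌊(61·81+181)/655⌋ − ⌊(60·81+181)/655⌋ = ⌊5122/655⌋ − ⌊5041/655⌋ = 7 − 7 = 0
n=61: ⌊(62·81+181)/655⌋ − ⌊(61·81+181)/655⌋ = ⌊5203/655⌋ − ⌊5122/655⌋ = 7 − 7 = 0
n=62: ⌊(63·81+181)/655⌋ − ⌊(62·81+181)/655⌋ = ⌊5284/655⌋ − ⌊5203/655⌋ = 8 − 7 = 1
n=63: ⌊(64·81+181)/655⌋ − ⌊(63·81+181)/655⌋ = ⌊5365/655⌋ − ⌊5284/655⌋ = 8 − 8 = 0
n=64: ⌊(65·81+181)/655⌋ − ⌊(64·81+181)/655⌋ = ⌊5446/655⌋ − ⌊5365/655⌋ = 8 − 8 = 0
n=65: ⌊(66·81+181)/655⌋ − ⌊(65·81+181)/655⌋ = ⌊5527/655⌋ − ⌊5446/655⌋ = 8 − 8 = 0
n=66: ⌊(67·81+181)/655⌋ − ⌊(66·81+181)/655⌋ = ⌊5608/655⌋ − ⌊5527/655⌋ = 8 − 8 = 0
n=67: ⌊(68·81+181)/655⌋ − ⌊(67·81+181)/655⌋ = ⌊5689/655⌋ − ⌊5608/655⌋ = 8 − 8 = 0
n=68: ⌊(69·81+181)/655⌋ − ⌊(68·81+181)/655⌋ = ⌊5770/655⌋ − ⌊5689/655⌋ = 8 − 8 = 0
n=69: ⌊(70·81+181)/655⌋ − ⌊(69·81+181)/655⌋ = ⌊5851/655⌋ − ⌊5770/655⌋ = 8 − 8 = 0
n=70: ⌊(71·81+181)/655⌋ − ⌊(70·81+181)/655⌋ = ⌊5932/655⌋ − ⌊5851/655⌋ = 9 − 8 = 1
n=71: ⌊(72·81+181)/655⌋ − ⌊(71·81+181)/655⌋ = ⌊6013/655⌋ − ⌊5932/655⌋ = 9 − 9 = 0
n=72: ⌊(73·81+181)/655⌋ − ⌊(72·81+181)/655⌋ = ⌊6094/655⌋ − ⌊6013/655⌋ = 9 − 9 = 0
n=73: ⌊(74·81+181)/655⌋ − ⌊(73·81+181)/655⌋ = ⌊6175/655⌋ − ⌊6094/655⌋ = 9 − 9 = 0
n=74: ⌊(75·81+181)/655⌋ − ⌊(74·81+181)/655⌋ = ⌊6256/655⌋ − ⌊6175/655⌋ = 9 − 9 = 0
n=75: ⌊(76·81+181)/655⌋ − ⌊(75·81+181)/655⌋ = ⌊6337/655⌋ − ⌊6256/655⌋ = 9 − 9 = 0
n=76: ⌊(77·81+181)/655⌋ − ⌊(76·81+181)/655⌋ = ⌊6418/655⌋ − ⌊6337/655⌋ = 9 − 9 = 0
n=77: ⌊(78·81+181)/655⌋ − ⌊(77·81+181)/655⌋ = ⌊6499/655⌋ − ⌊6418/655⌋ = 9 − 9 = 0
n=78: ⌊(79·81+181)/655⌋ − ⌊(78·81+181)/655⌋ = ⌊6580/655⌋ − ⌊6499/655⌋ = 10 − 9 = 1
n=79: ⌊(80·81+181)/655⌋ − ⌊(79·81+181)/655⌋ = ⌊6661/655⌋ − ⌊6580/655⌋ = 10 − 10 = 0
n=80: ⌊(81·81+181)/655⌋ − ⌊(80·81+181)/655⌋ = ⌊6742/655⌋ − ⌊6661/655⌋ = 10 − 10 = 0
n=81: ⌊(82·81+181)/655⌋ − ⌊(81·81+181)/655⌋ = ⌊6823/655⌋ − ⌊6742/655⌋ = 10 − 10 = 0
n=82: ⌊(83·81+181)/655⌋ − ⌊(82·81+181)/655⌋ = ⌊6904/655⌋ − ⌊6823/655⌋ = 10 − 10 = 0
n=83: ⌊(84·81+181)/655⌋ − ⌊(83·81+181)/655⌋ = ⌊6985/655⌋ − ⌊6904/655⌋ = 10 − 10 = 0
n=84: ⌊(85·81+181)/655⌋ − ⌊(84·81+181)/655⌋ = ⌊7066/655⌋ − ⌊6985/655⌋ = 10 − 10 = 0
n=85: ⌊(86·81+181)/655⌋ − ⌊(85·81+181)/655⌋ = ⌊7147/655⌋ − ⌊7066/655⌋ = 10 − 10 = 0
n=86: ⌊(87·81+181)/655⌋ − ⌊(86·81+181)/655⌋ = ⌊7228/655⌋ − ⌊7147/655⌋ = 11 − 10 = 1
n=87: ⌊(88·81+181)/655⌋ − ⌊(87·81+181)/655⌋ = ⌊7309/655⌋ − ⌊7228/655⌋ = 11 − 11 = 0
n=88: ⌊(89·81+181)/655⌋ − ⌊(88·81+181)/655⌋ = ⌊7390/655⌋ − ⌊7309/655⌋ = 11 − 11 = 0
n=89: ⌊(90·81+181)/655⌋ − ⌊(89·81+181)/655⌋ = ⌊7471/655⌋ − ⌊7390/655⌋ = 11 − 11 = 0
n=90: ⌊(91·81+181)/655⌋ − ⌊(90·81+181)/655⌋ = ⌊7552/655⌋ − ⌊7471/655⌋ = 11 − 11 = 0
n=91: ⌊(92·81+181)/655⌋ − ⌊(91·81+181)/655⌋ = ⌊7633/655⌋ − ⌊7552/655⌋ = 11 − 11 = 0
n=92: ⌊(93·81+181)/655⌋ − ⌊(92·81+181)/655⌋ = ⌊7714/655⌋ − ⌊7633/655⌋ = 11 − 11 = 0
n=93: ⌊(94·81+181)/655⌋ − ⌊(93·81+181)/655⌋ = ⌊7795/655⌋ − ⌊7714/655⌋ = 11 − 11 = 0
n=94: ⌊(95·81+181)/655⌋ − ⌊(94·81+181)/655⌋ = ⌊7876/655⌋ − ⌊7795/655⌋ = 12 − 11 = 1
n=95: ⌊(96·81+181)/655⌋ − ⌊(95·81+181)/655⌋ = ⌊7957/655⌋ − ⌊7876/655⌋ = 12 − 12 = 0
n=96: ⌊(97·81+181)/655⌋ − ⌊(96·81+181)/655⌋ = ⌊8038/655⌋ − ⌊7957/655⌋ = 12 − 12 = 0
n=97: ⌊(98·81+181)/655⌋ − ⌊(97·81+181)/655⌋ = ⌊8119/655⌋ − ⌊8038/655⌋ = 12 − 12 = 0
n=98: ⌊(99·81+181)/655⌋ − ⌊(98·81+181)/655⌋ = ⌊8200/655⌋ − ⌊8119/655⌋ = 12 − 12 = 0
n=99: ⌊(100·81+181)/655⌋ − ⌊(99·81+181)/655⌋ = ⌊8281/655⌋ − ⌊8200/655⌋ = 12 − 12 = 0
n=100: ⌊(101·81+181)/655⌋ − ⌊(100·81+181)/655⌋ = ⌊8362/655⌋ − ⌊8281/655⌋ = 12 − 12 = 0
n=101: ⌊(102·81+181)/655⌋ − ⌊(101·81+181)/655⌋ = ⌊8443/655⌋ − ⌊8362/655⌋ = 12 − 12 = 0
n=102: ⌊(103·81+181)/655⌋ − ⌊(102·81+181)/655⌋ = ⌊8524/655⌋ − ⌊8443/655⌋ = 13 − 12 = 1
n=103: ⌊(104·81+181)/655⌋ − ⌊(103·81+181)/655⌋ = ⌊8605/655⌋ − ⌊8524/655⌋ = 13 − 13 = 0


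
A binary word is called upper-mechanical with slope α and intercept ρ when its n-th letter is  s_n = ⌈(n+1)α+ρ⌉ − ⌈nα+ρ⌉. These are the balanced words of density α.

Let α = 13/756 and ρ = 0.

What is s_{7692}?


0

(n+1)α + ρ = (7693·13) / 756 = 100009/756
nα + ρ     = (7692·13) / 756 = 99996/756
⌈100009/756⌉ = 133,  ⌈99996/756⌉ = 133
s_{7692} = 133 − 133 = 0


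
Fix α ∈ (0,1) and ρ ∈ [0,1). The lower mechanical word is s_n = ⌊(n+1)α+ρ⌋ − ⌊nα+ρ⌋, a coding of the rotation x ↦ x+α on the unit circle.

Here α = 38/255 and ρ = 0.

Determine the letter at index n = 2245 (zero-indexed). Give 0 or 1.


0

(n+1)α + ρ = (2246·38) / 255 = 85348/255
nα + ρ     = (2245·38) / 255 = 85310/255
⌊85348/255⌋ = 334,  ⌊85310/255⌋ = 334
s_{2245} = 334 − 334 = 0


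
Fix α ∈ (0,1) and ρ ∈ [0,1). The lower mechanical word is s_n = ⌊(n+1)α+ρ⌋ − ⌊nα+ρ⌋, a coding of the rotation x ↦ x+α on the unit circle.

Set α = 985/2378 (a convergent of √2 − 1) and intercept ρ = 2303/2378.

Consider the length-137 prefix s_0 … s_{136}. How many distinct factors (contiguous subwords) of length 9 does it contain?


10

t_n = ⌊(n·985+2303)/2378⌋ for n = 0 … 137:
  n=0…9: ⌊2303/2378⌋=0 ⌊3288/2378⌋=1 ⌊4273/2378⌋=1 ⌊5258/2378⌋=2 ⌊6243/2378⌋=2 ⌊7228/2378⌋=3 ⌊8213/2378⌋=3 ⌊9198/2378⌋=3 ⌊10183/2378⌋=4 ⌊11168/2378⌋=4
  n=10…19: ⌊12153/2378⌋=5 ⌊13138/2378⌋=5 ⌊14123/2378⌋=5 ⌊15108/2378⌋=6 ⌊16093/2378⌋=6 ⌊17078/2378⌋=7 ⌊18063/2378⌋=7 ⌊19048/2378⌋=8 ⌊20033/2378⌋=8 ⌊21018/2378⌋=8
  n=20…29: ⌊22003/2378⌋=9 ⌊22988/2378⌋=9 ⌊23973/2378⌋=10 ⌊24958/2378⌋=10 ⌊25943/2378⌋=10 ⌊26928/2378⌋=11 ⌊27913/2378⌋=11 ⌊28898/2378⌋=12 ⌊29883/2378⌋=12 ⌊30868/2378⌋=12
  n=30…39: ⌊31853/2378⌋=13 ⌊32838/2378⌋=13 ⌊33823/2378⌋=14 ⌊34808/2378⌋=14 ⌊35793/2378⌋=15 ⌊36778/2378⌋=15 ⌊37763/2378⌋=15 ⌊38748/2378⌋=16 ⌊39733/2378⌋=16 ⌊40718/2378⌋=17
  n=40…49: ⌊41703/2378⌋=17 ⌊42688/2378⌋=17 ⌊43673/2378⌋=18 ⌊44658/2378⌋=18 ⌊45643/2378⌋=19 ⌊46628/2378⌋=19 ⌊47613/2378⌋=20 ⌊48598/2378⌋=20 ⌊49583/2378⌋=20 ⌊50568/2378⌋=21
  n=50…59: ⌊51553/2378⌋=21 ⌊52538/2378⌋=22 ⌊53523/2378⌋=22 ⌊54508/2378⌋=22 ⌊55493/2378⌋=23 ⌊56478/2378⌋=23 ⌊57463/2378⌋=24 ⌊58448/2378⌋=24 ⌊59433/2378⌋=24 ⌊60418/2378⌋=25
  n=60…69: ⌊61403/2378⌋=25 ⌊62388/2378⌋=26 ⌊63373/2378⌋=26 ⌊64358/2378⌋=27 ⌊65343/2378⌋=27 ⌊66328/2378⌋=27 ⌊67313/2378⌋=28 ⌊68298/2378⌋=28 ⌊69283/2378⌋=29 ⌊70268/2378⌋=29
  n=70…79: ⌊71253/2378⌋=29 ⌊72238/2378⌋=30 ⌊73223/2378⌋=30 ⌊74208/2378⌋=31 ⌊75193/2378⌋=31 ⌊76178/2378⌋=32 ⌊77163/2378⌋=32 ⌊78148/2378⌋=32 ⌊79133/2378⌋=33 ⌊80118/2378⌋=33
  n=80…89: ⌊81103/2378⌋=34 ⌊82088/2378⌋=34 ⌊83073/2378⌋=34 ⌊84058/2378⌋=35 ⌊85043/2378⌋=35 ⌊86028/2378⌋=36 ⌊87013/2378⌋=36 ⌊87998/2378⌋=37 ⌊88983/2378⌋=37 ⌊89968/2378⌋=37
  n=90…99: ⌊90953/2378⌋=38 ⌊91938/2378⌋=38 ⌊92923/2378⌋=39 ⌊93908/2378⌋=39 ⌊94893/2378⌋=39 ⌊95878/2378⌋=40 ⌊96863/2378⌋=40 ⌊97848/2378⌋=41 ⌊98833/2378⌋=41 ⌊99818/2378⌋=41
  n=100…109: ⌊100803/2378⌋=42 ⌊101788/2378⌋=42 ⌊102773/2378⌋=43 ⌊103758/2378⌋=43 ⌊104743/2378⌋=44 ⌊105728/2378⌋=44 ⌊106713/2378⌋=44 ⌊107698/2378⌋=45 ⌊108683/2378⌋=45 ⌊109668/2378⌋=46
  n=110…119: ⌊110653/2378⌋=46 ⌊111638/2378⌋=46 ⌊112623/2378⌋=47 ⌊113608/2378⌋=47 ⌊114593/2378⌋=48 ⌊115578/2378⌋=48 ⌊116563/2378⌋=49 ⌊117548/2378⌋=49 ⌊118533/2378⌋=49 ⌊119518/2378⌋=50
  n=120…129: ⌊120503/2378⌋=50 ⌊121488/2378⌋=51 ⌊122473/2378⌋=51 ⌊123458/2378⌋=51 ⌊124443/2378⌋=52 ⌊125428/2378⌋=52 ⌊126413/2378⌋=53 ⌊127398/2378⌋=53 ⌊128383/2378⌋=53 ⌊129368/2378⌋=54
  n=130…137: ⌊130353/2378⌋=54 ⌊131338/2378⌋=55 ⌊132323/2378⌋=55 ⌊133308/2378⌋=56 ⌊134293/2378⌋=56 ⌊135278/2378⌋=56 ⌊136263/2378⌋=57 ⌊137248/2378⌋=57
s_n = t_(n+1) − t_n for n = 0 … 136 gives
prefix = 10101001010010101001010010100101010010100101010010100101001010100101001010100101001010100101001010010101001010010101001010010100101010010
slide a length-9 window over [0..8] … [128..136] (129 windows); first occurrence of each distinct factor:
  [  0..  8] 101010010
  [  1..  9] 010100101
  [  2.. 10] 101001010
  [  3.. 11] 010010100
  [  4.. 12] 100101001
  [  5.. 13] 001010010
  [  8.. 16] 010010101
  [  9.. 17] 100101010
  [ 10.. 18] 001010100
  [ 11.. 19] 010101001
  (the other 119 windows repeat one of these)
distinct factors: {001010010, 001010100, 010010100, 010010101, 010100101, 010101001, 100101001, 100101010, 101001010, 101010010}
count = 10  (Sturmian bound for length 9 is 10)


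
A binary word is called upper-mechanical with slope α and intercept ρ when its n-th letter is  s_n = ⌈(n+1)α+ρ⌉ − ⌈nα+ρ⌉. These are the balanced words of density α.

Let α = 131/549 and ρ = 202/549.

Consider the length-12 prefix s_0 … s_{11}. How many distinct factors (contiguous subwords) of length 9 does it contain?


t_n = ⌈(n·131+202)/549⌉ for n = 0 … 12:
  n=0…9: ⌈202/549⌉=1 ⌈333/549⌉=1 ⌈464/549⌉=1 ⌈595/549⌉=2 ⌈726/549⌉=2 ⌈857/549⌉=2 ⌈988/549⌉=2 ⌈1119/549⌉=3 ⌈1250/549⌉=3 ⌈1381/549⌉=3
  n=10…12: ⌈1512/549⌉=3 ⌈1643/549⌉=3 ⌈1774/549⌉=4
s_n = t_(n+1) − t_n for n = 0 … 11 gives
prefix = 001000100001
slide a length-9 window over [0..8] … [3..11] (4 windows); first occurrence of each distinct factor:
  [  0..  8] 001000100
  [  1..  9] 010001000
  [  2.. 10] 100010000
  [  3.. 11] 000100001
distinct factors: {000100001, 001000100, 010001000, 100010000}
count = 4  (Sturmian bound for length 9 is 10)

4


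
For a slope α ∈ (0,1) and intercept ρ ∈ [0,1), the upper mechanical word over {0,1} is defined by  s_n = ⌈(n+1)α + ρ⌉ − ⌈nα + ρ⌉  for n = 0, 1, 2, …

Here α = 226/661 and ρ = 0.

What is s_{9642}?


1

(n+1)α + ρ = (9643·226) / 661 = 2179318/661
nα + ρ     = (9642·226) / 661 = 2179092/661
⌈2179318/661⌉ = 3298,  ⌈2179092/661⌉ = 3297
s_{9642} = 3298 − 3297 = 1


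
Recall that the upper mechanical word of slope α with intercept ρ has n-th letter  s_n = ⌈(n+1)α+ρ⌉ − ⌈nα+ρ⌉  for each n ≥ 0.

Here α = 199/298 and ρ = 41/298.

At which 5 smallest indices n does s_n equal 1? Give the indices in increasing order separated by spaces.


1 2 4 5 7

n=0: ⌈240/298⌉−⌈41/298⌉ = 1−1 = 0
n=1: ⌈439/298⌉−⌈240/298⌉ = 2−1 = 1  ← one
n=2: ⌈638/298⌉−⌈439/298⌉ = 3−2 = 1  ← one
n=3: ⌈837/298⌉−⌈638/298⌉ = 3−3 = 0
n=4: ⌈1036/298⌉−⌈837/298⌉ = 4−3 = 1  ← one
n=5: ⌈1235/298⌉−⌈1036/298⌉ = 5−4 = 1  ← one
n=6: ⌈1434/298⌉−⌈1235/298⌉ = 5−5 = 0
n=7: ⌈1633/298⌉−⌈1434/298⌉ = 6−5 = 1  ← one
positions of the first 5 ones: 1 2 4 5 7


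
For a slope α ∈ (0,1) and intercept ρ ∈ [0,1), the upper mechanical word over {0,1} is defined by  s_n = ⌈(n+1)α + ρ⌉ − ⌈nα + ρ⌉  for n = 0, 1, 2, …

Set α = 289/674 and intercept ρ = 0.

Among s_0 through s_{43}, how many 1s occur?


#1s = Σ_{n=0}^{43} s_n = Σ_{n=0}^{43} (⌈(n+1)α+ρ⌉ − ⌈nα+ρ⌉)
the sum telescopes: every ⌈nα+ρ⌉ with 0 < n < 44 appears once with + and once with −, leaving ⌈44α+ρ⌉ − ⌈0·α+ρ⌉
44α + ρ = (44·289) / 674 = 12716/674
ρ = 0/674
⌈12716/674⌉ = 19,  ⌈0/674⌉ = 0
#1s = 19 − 0 = 19

19


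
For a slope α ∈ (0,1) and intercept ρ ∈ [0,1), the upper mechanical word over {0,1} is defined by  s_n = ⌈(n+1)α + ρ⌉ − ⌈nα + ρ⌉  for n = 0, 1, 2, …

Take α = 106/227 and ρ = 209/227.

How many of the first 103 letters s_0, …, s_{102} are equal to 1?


49

#1s = Σ_{n=0}^{102} s_n = Σ_{n=0}^{102} (⌈(n+1)α+ρ⌉ − ⌈nα+ρ⌉)
the sum telescopes: every ⌈nα+ρ⌉ with 0 < n < 103 appears once with + and once with −, leaving ⌈103α+ρ⌉ − ⌈0·α+ρ⌉
103α + ρ = (103·106 + 209) / 227 = 11127/227
ρ = 209/227
⌈11127/227⌉ = 50,  ⌈209/227⌉ = 1
#1s = 50 − 1 = 49


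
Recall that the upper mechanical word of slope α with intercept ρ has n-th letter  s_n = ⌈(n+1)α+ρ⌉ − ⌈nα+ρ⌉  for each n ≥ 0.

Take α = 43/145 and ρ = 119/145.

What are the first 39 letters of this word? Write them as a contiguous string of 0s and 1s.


100100010010001001001000100100100010010

n=0: ⌈(1·43+119)/145⌉ − ⌈(0·43+119)/145⌉ = ⌈162/145⌉ − ⌈119/145⌉ = 2 − 1 = 1
n=1: ⌈(2·43+119)/145⌉ − ⌈(1·43+119)/145⌉ = ⌈205/145⌉ − ⌈162/145⌉ = 2 − 2 = 0
n=2: ⌈(3·43+119)/145⌉ − ⌈(2·43+119)/145⌉ = ⌈248/145⌉ − ⌈205/145⌉ = 2 − 2 = 0
n=3: ⌈(4·43+119)/145⌉ − ⌈(3·43+119)/145⌉ = ⌈291/145⌉ − ⌈248/145⌉ = 3 − 2 = 1
n=4: ⌈(5·43+119)/145⌉ − ⌈(4·43+119)/145⌉ = ⌈334/145⌉ − ⌈291/145⌉ = 3 − 3 = 0
n=5: ⌈(6·43+119)/145⌉ − ⌈(5·43+119)/145⌉ = ⌈377/145⌉ − ⌈334/145⌉ = 3 − 3 = 0
n=6: ⌈(7·43+119)/145⌉ − ⌈(6·43+119)/145⌉ = ⌈420/145⌉ − ⌈377/145⌉ = 3 − 3 = 0
n=7: ⌈(8·43+119)/145⌉ − ⌈(7·43+119)/145⌉ = ⌈463/145⌉ − ⌈420/145⌉ = 4 − 3 = 1
n=8: ⌈(9·43+119)/145⌉ − ⌈(8·43+119)/145⌉ = ⌈506/145⌉ − ⌈463/145⌉ = 4 − 4 = 0
n=9: ⌈(10·43+119)/145⌉ − ⌈(9·43+119)/145⌉ = ⌈549/145⌉ − ⌈506/145⌉ = 4 − 4 = 0
n=10: ⌈(11·43+119)/145⌉ − ⌈(10·43+119)/145⌉ = ⌈592/145⌉ − ⌈549/145⌉ = 5 − 4 = 1
n=11: ⌈(12·43+119)/145⌉ − ⌈(11·43+119)/145⌉ = ⌈635/145⌉ − ⌈592/145⌉ = 5 − 5 = 0
n=12: ⌈(13·43+119)/145⌉ − ⌈(12·43+119)/145⌉ = ⌈678/145⌉ − ⌈635/145⌉ = 5 − 5 = 0
n=13: ⌈(14·43+119)/145⌉ − ⌈(13·43+119)/145⌉ = ⌈721/145⌉ − ⌈678/145⌉ = 5 − 5 = 0
n=14: ⌈(15·43+119)/145⌉ − ⌈(14·43+119)/145⌉ = ⌈764/145⌉ − ⌈721/145⌉ = 6 − 5 = 1
n=15: ⌈(16·43+119)/145⌉ − ⌈(15·43+119)/145⌉ = ⌈807/145⌉ − ⌈764/145⌉ = 6 − 6 = 0
n=16: ⌈(17·43+119)/145⌉ − ⌈(16·43+119)/145⌉ = ⌈850/145⌉ − ⌈807/145⌉ = 6 − 6 = 0
n=17: ⌈(18·43+119)/145⌉ − ⌈(17·43+119)/145⌉ = ⌈893/145⌉ − ⌈850/145⌉ = 7 − 6 = 1
n=18: ⌈(19·43+119)/145⌉ − ⌈(18·43+119)/145⌉ = ⌈936/145⌉ − ⌈893/145⌉ = 7 − 7 = 0
n=19: ⌈(20·43+119)/145⌉ − ⌈(19·43+119)/145⌉ = ⌈979/145⌉ − ⌈936/145⌉ = 7 − 7 = 0
n=20: ⌈(21·43+119)/145⌉ − ⌈(20·43+119)/145⌉ = ⌈1022/145⌉ − ⌈979/145⌉ = 8 − 7 = 1
n=21: ⌈(22·43+119)/145⌉ − ⌈(21·43+119)/145⌉ = ⌈1065/145⌉ − ⌈1022/145⌉ = 8 − 8 = 0
n=22: ⌈(23·43+119)/145⌉ − ⌈(22·43+119)/145⌉ = ⌈1108/145⌉ − ⌈1065/145⌉ = 8 − 8 = 0
n=23: ⌈(24·43+119)/145⌉ − ⌈(23·43+119)/145⌉ = ⌈1151/145⌉ − ⌈1108/145⌉ = 8 − 8 = 0
n=24: ⌈(25·43+119)/145⌉ − ⌈(24·43+119)/145⌉ = ⌈1194/145⌉ − ⌈1151/145⌉ = 9 − 8 = 1
n=25: ⌈(26·43+119)/145⌉ − ⌈(25·43+119)/145⌉ = ⌈1237/145⌉ − ⌈1194/145⌉ = 9 − 9 = 0
n=26: ⌈(27·43+119)/145⌉ − ⌈(26·43+119)/145⌉ = ⌈1280/145⌉ − ⌈1237/145⌉ = 9 − 9 = 0
n=27: ⌈(28·43+119)/145⌉ − ⌈(27·43+119)/145⌉ = ⌈1323/145⌉ − ⌈1280/145⌉ = 10 − 9 = 1
n=28: ⌈(29·43+119)/145⌉ − ⌈(28·43+119)/145⌉ = ⌈1366/145⌉ − ⌈1323/145⌉ = 10 − 10 = 0
n=29: ⌈(30·43+119)/145⌉ − ⌈(29·43+119)/145⌉ = ⌈1409/145⌉ − ⌈1366/145⌉ = 10 − 10 = 0
n=30: ⌈(31·43+119)/145⌉ − ⌈(30·43+119)/145⌉ = ⌈1452/145⌉ − ⌈1409/145⌉ = 11 − 10 = 1
n=31: ⌈(32·43+119)/145⌉ − ⌈(31·43+119)/145⌉ = ⌈1495/145⌉ − ⌈1452/145⌉ = 11 − 11 = 0
n=32: ⌈(33·43+119)/145⌉ − ⌈(32·43+119)/145⌉ = ⌈1538/145⌉ − ⌈1495/145⌉ = 11 − 11 = 0
n=33: ⌈(34·43+119)/145⌉ − ⌈(33·43+119)/145⌉ = ⌈1581/145⌉ − ⌈1538/145⌉ = 11 − 11 = 0
n=34: ⌈(35·43+119)/145⌉ − ⌈(34·43+119)/145⌉ = ⌈1624/145⌉ − ⌈1581/145⌉ = 12 − 11 = 1
n=35: ⌈(36·43+119)/145⌉ − ⌈(35·43+119)/145⌉ = ⌈1667/145⌉ − ⌈1624/145⌉ = 12 − 12 = 0
n=36: ⌈(37·43+119)/145⌉ − ⌈(36·43+119)/145⌉ = ⌈1710/145⌉ − ⌈1667/145⌉ = 12 − 12 = 0
n=37: ⌈(38·43+119)/145⌉ − ⌈(37·43+119)/145⌉ = ⌈1753/145⌉ − ⌈1710/145⌉ = 13 − 12 = 1
n=38: ⌈(39·43+119)/145⌉ − ⌈(38·43+119)/145⌉ = ⌈1796/145⌉ − ⌈1753/145⌉ = 13 − 13 = 0


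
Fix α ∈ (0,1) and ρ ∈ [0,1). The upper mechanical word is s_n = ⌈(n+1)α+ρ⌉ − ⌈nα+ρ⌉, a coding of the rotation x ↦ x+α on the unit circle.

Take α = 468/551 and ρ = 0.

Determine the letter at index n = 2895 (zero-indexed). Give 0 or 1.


1

(n+1)α + ρ = (2896·468) / 551 = 1355328/551
nα + ρ     = (2895·468) / 551 = 1354860/551
⌈1355328/551⌉ = 2460,  ⌈1354860/551⌉ = 2459
s_{2895} = 2460 − 2459 = 1


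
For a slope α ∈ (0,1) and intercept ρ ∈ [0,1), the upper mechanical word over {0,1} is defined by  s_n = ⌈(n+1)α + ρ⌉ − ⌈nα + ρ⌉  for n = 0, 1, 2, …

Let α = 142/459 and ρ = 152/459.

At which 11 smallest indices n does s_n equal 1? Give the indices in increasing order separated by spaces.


n=0: ⌈294/459⌉−⌈152/459⌉ = 1−1 = 0
n=1: ⌈436/459⌉−⌈294/459⌉ = 1−1 = 0
n=2: ⌈578/459⌉−⌈436/459⌉ = 2−1 = 1  ← one
n=3: ⌈720/459⌉−⌈578/459⌉ = 2−2 = 0
n=4: ⌈862/459⌉−⌈720/459⌉ = 2−2 = 0
n=5: ⌈1004/459⌉−⌈862/459⌉ = 3−2 = 1  ← one
n=6: ⌈1146/459⌉−⌈1004/459⌉ = 3−3 = 0
n=7: ⌈1288/459⌉−⌈1146/459⌉ = 3−3 = 0
n=8: ⌈1430/459⌉−⌈1288/459⌉ = 4−3 = 1  ← one
n=9: ⌈1572/459⌉−⌈1430/459⌉ = 4−4 = 0
n=10: ⌈1714/459⌉−⌈1572/459⌉ = 4−4 = 0
n=11: ⌈1856/459⌉−⌈1714/459⌉ = 5−4 = 1  ← one
n=12: ⌈1998/459⌉−⌈1856/459⌉ = 5−5 = 0
n=13: ⌈2140/459⌉−⌈1998/459⌉ = 5−5 = 0
n=14: ⌈2282/459⌉−⌈2140/459⌉ = 5−5 = 0
n=15: ⌈2424/459⌉−⌈2282/459⌉ = 6−5 = 1  ← one
n=16: ⌈2566/459⌉−⌈2424/459⌉ = 6−6 = 0
n=17: ⌈2708/459⌉−⌈2566/459⌉ = 6−6 = 0
n=18: ⌈2850/459⌉−⌈2708/459⌉ = 7−6 = 1  ← one
n=19: ⌈2992/459⌉−⌈2850/459⌉ = 7−7 = 0
n=20: ⌈3134/459⌉−⌈2992/459⌉ = 7−7 = 0
n=21: ⌈3276/459⌉−⌈3134/459⌉ = 8−7 = 1  ← one
n=22: ⌈3418/459⌉−⌈3276/459⌉ = 8−8 = 0
n=23: ⌈3560/459⌉−⌈3418/459⌉ = 8−8 = 0
n=24: ⌈3702/459⌉−⌈3560/459⌉ = 9−8 = 1  ← one
n=25: ⌈3844/459⌉−⌈3702/459⌉ = 9−9 = 0
n=26: ⌈3986/459⌉−⌈3844/459⌉ = 9−9 = 0
n=27: ⌈4128/459⌉−⌈3986/459⌉ = 9−9 = 0
n=28: ⌈4270/459⌉−⌈4128/459⌉ = 10−9 = 1  ← one
n=29: ⌈4412/459⌉−⌈4270/459⌉ = 10−10 = 0
n=30: ⌈4554/459⌉−⌈4412/459⌉ = 10−10 = 0
n=31: ⌈4696/459⌉−⌈4554/459⌉ = 11−10 = 1  ← one
n=32: ⌈4838/459⌉−⌈4696/459⌉ = 11−11 = 0
n=33: ⌈4980/459⌉−⌈4838/459⌉ = 11−11 = 0
n=34: ⌈5122/459⌉−⌈4980/459⌉ = 12−11 = 1  ← one
positions of the first 11 ones: 2 5 8 11 15 18 21 24 28 31 34

2 5 8 11 15 18 21 24 28 31 34


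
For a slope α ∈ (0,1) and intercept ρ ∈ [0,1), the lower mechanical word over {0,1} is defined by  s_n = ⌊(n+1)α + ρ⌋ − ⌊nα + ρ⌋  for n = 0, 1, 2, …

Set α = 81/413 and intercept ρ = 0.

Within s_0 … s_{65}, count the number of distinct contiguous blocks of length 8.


t_n = ⌊(n·81)/413⌋ for n = 0 … 66:
  n=0…9: ⌊0/413⌋=0 ⌊81/413⌋=0 ⌊162/413⌋=0 ⌊243/413⌋=0 ⌊324/413⌋=0 ⌊405/413⌋=0 ⌊486/413⌋=1 ⌊567/413⌋=1 ⌊648/413⌋=1 ⌊729/413⌋=1
  n=10…19: ⌊810/413⌋=1 ⌊891/413⌋=2 ⌊972/413⌋=2 ⌊1053/413⌋=2 ⌊1134/413⌋=2 ⌊1215/413⌋=2 ⌊1296/413⌋=3 ⌊1377/413⌋=3 ⌊1458/413⌋=3 ⌊1539/413⌋=3
  n=20…29: ⌊1620/413⌋=3 ⌊1701/413⌋=4 ⌊1782/413⌋=4 ⌊1863/413⌋=4 ⌊1944/413⌋=4 ⌊2025/413⌋=4 ⌊2106/413⌋=5 ⌊2187/413⌋=5 ⌊2268/413⌋=5 ⌊2349/413⌋=5
  n=30…39: ⌊2430/413⌋=5 ⌊2511/413⌋=6 ⌊2592/413⌋=6 ⌊2673/413⌋=6 ⌊2754/413⌋=6 ⌊2835/413⌋=6 ⌊2916/413⌋=7 ⌊2997/413⌋=7 ⌊3078/413⌋=7 ⌊3159/413⌋=7
  n=40…49: ⌊3240/413⌋=7 ⌊3321/413⌋=8 ⌊3402/413⌋=8 ⌊3483/413⌋=8 ⌊3564/413⌋=8 ⌊3645/413⌋=8 ⌊3726/413⌋=9 ⌊3807/413⌋=9 ⌊3888/413⌋=9 ⌊3969/413⌋=9
  n=50…59: ⌊4050/413⌋=9 ⌊4131/413⌋=10 ⌊4212/413⌋=10 ⌊4293/413⌋=10 ⌊4374/413⌋=10 ⌊4455/413⌋=10 ⌊4536/413⌋=10 ⌊4617/413⌋=11 ⌊4698/413⌋=11 ⌊4779/413⌋=11
  n=60…66: ⌊4860/413⌋=11 ⌊4941/413⌋=11 ⌊5022/413⌋=12 ⌊5103/413⌋=12 ⌊5184/413⌋=12 ⌊5265/413⌋=12 ⌊5346/413⌋=12
s_n = t_(n+1) − t_n for n = 0 … 65 gives
prefix = 000001000010000100001000010000100001000010000100001000001000010000
slide a length-8 window over [0..7] … [58..65] (59 windows); first occurrence of each distinct factor:
  [  0..  7] 00000100
  [  1..  8] 00001000
  [  2..  9] 00010000
  [  3.. 10] 00100001
  [  4.. 11] 01000010
  [  5.. 12] 10000100
  [ 48.. 55] 00100000
  [ 49.. 56] 01000001
  [ 50.. 57] 10000010
  (the other 50 windows repeat one of these)
distinct factors: {00000100, 00001000, 00010000, 00100000, 00100001, 01000001, 01000010, 10000010, 10000100}
count = 9  (Sturmian bound for length 8 is 9)

9


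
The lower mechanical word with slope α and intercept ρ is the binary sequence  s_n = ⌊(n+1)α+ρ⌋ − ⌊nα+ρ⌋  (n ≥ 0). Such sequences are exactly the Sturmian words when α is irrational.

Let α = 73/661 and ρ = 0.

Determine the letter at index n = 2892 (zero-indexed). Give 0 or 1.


(n+1)α + ρ = (2893·73) / 661 = 211189/661
nα + ρ     = (2892·73) / 661 = 211116/661
⌊211189/661⌋ = 319,  ⌊211116/661⌋ = 319
s_{2892} = 319 − 319 = 0

0


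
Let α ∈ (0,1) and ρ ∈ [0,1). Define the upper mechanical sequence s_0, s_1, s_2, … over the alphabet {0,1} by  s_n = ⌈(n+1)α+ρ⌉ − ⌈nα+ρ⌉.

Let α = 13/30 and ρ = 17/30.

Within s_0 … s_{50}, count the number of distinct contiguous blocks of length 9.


10

t_n = ⌈(n·13+17)/30⌉ for n = 0 … 51:
  n=0…9: ⌈17/30⌉=1 ⌈30/30⌉=1 ⌈43/30⌉=2 ⌈56/30⌉=2 ⌈69/30⌉=3 ⌈82/30⌉=3 ⌈95/30⌉=4 ⌈108/30⌉=4 ⌈121/30⌉=5 ⌈134/30⌉=5
  n=10…19: ⌈147/30⌉=5 ⌈160/30⌉=6 ⌈173/30⌉=6 ⌈186/30⌉=7 ⌈199/30⌉=7 ⌈212/30⌉=8 ⌈225/30⌉=8 ⌈238/30⌉=8 ⌈251/30⌉=9 ⌈264/30⌉=9
  n=20…29: ⌈277/30⌉=10 ⌈290/30⌉=10 ⌈303/30⌉=11 ⌈316/30⌉=11 ⌈329/30⌉=11 ⌈342/30⌉=12 ⌈355/30⌉=12 ⌈368/30⌉=13 ⌈381/30⌉=13 ⌈394/30⌉=14
  n=30…39: ⌈407/30⌉=14 ⌈420/30⌉=14 ⌈433/30⌉=15 ⌈446/30⌉=15 ⌈459/30⌉=16 ⌈472/30⌉=16 ⌈485/30⌉=17 ⌈498/30⌉=17 ⌈511/30⌉=18 ⌈524/30⌉=18
  n=40…49: ⌈537/30⌉=18 ⌈550/30⌉=19 ⌈563/30⌉=19 ⌈576/30⌉=20 ⌈589/30⌉=20 ⌈602/30⌉=21 ⌈615/30⌉=21 ⌈628/30⌉=21 ⌈641/30⌉=22 ⌈654/30⌉=22
  n=50…51: ⌈667/30⌉=23 ⌈680/30⌉=23
s_n = t_(n+1) − t_n for n = 0 … 50 gives
prefix = 010101010010101001010100101010010101010010101001010
slide a length-9 window over [0..8] … [42..50] (43 windows); first occurrence of each distinct factor:
  [  0..  8] 010101010
  [  1..  9] 101010100
  [  2.. 10] 010101001
  [  3.. 11] 101010010
  [  4.. 12] 010100101
  [  5.. 13] 101001010
  [  6.. 14] 010010101
  [  7.. 15] 100101010
  [  8.. 16] 001010100
  [ 29.. 37] 001010101
  (the other 33 windows repeat one of these)
distinct factors: {001010100, 001010101, 010010101, 010100101, 010101001, 010101010, 100101010, 101001010, 101010010, 101010100}
count = 10  (Sturmian bound for length 9 is 10)
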